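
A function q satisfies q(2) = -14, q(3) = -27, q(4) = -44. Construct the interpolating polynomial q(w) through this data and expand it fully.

q(w) = -2w^2 - 3w

Build the Lagrange basis polynomials:
L_0(w) = (w - 3)(w - 4) / [2] = (1/2)w^2 - (7/2)w + 6
L_1(w) = (w - 2)(w - 4) / [-1] = -w^2 + 6w - 8
L_2(w) = (w - 2)(w - 3) / [2] = (1/2)w^2 - (5/2)w + 3
q(w) = (-14)·L_0 + (-27)·L_1 + (-44)·L_2
  (-14)·L_0(w) = -7w^2 + 49w - 84
  (-27)·L_1(w) = 27w^2 - 162w + 216
  (-44)·L_2(w) = -22w^2 + 110w - 132
Adding term by term: -2w^2 - 3w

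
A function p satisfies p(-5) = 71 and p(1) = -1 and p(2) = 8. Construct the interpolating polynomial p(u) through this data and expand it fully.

Newton's divided differences:
p[-5,1] = (-1 - 71) / (1 - (-5)) = -12
p[1,2] = (8 - (-1)) / (2 - 1) = 9
p[-5,1,2] = (9 - (-12)) / (2 - (-5)) = 3
p(u) = 71 + (-12)·(u + 5) + 3·(u + 5)(u - 1)
Expanding: p(u) = 3u^2 - 4

p(u) = 3u^2 - 4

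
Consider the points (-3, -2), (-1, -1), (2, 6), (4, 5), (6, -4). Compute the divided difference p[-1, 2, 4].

p[-1,2] = (6 - (-1)) / (2 - (-1)) = 7/3
p[2,4] = (5 - 6) / (4 - 2) = -1/2
p[-1,2,4] = (-1/2 - 7/3) / (4 - (-1)) = -17/30

-17/30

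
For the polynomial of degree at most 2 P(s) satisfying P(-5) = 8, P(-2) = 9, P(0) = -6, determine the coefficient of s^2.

-47/30

Build the Lagrange basis polynomials:
L_0(s) = (s + 2)s / [15] = (1/15)s^2 + (2/15)s
L_1(s) = (s + 5)s / [-6] = -(1/6)s^2 - (5/6)s
L_2(s) = (s + 5)(s + 2) / [10] = (1/10)s^2 + (7/10)s + 1
P(s) = 8·L_0 + 9·L_1 + (-6)·L_2
Only the coefficient of s^2 is needed; take it from each L_i and combine:
8·(1/15) + 9·(-1/6) + (-6)·(1/10) = -47/30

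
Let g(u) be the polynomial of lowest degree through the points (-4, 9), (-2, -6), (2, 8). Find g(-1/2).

Using Newton's divided-difference form:
g[-4,-2] = (-6 - 9) / (-2 - (-4)) = -15/2
g[-2,2] = (8 - (-6)) / (2 - (-2)) = 7/2
g[-4,-2,2] = (7/2 - (-15/2)) / (2 - (-4)) = 11/6
g(-1/2) = 9 + (-15/2)·(7/2) + (11/6)·(7/2)·(3/2) = -61/8

-61/8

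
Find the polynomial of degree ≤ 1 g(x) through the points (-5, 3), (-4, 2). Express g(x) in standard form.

Build the Lagrange basis polynomials:
L_0(x) = (x + 4) / [-1] = -x - 4
L_1(x) = (x + 5) / [1] = x + 5
g(x) = 3·L_0 + 2·L_1
  3·L_0(x) = -3x - 12
  2·L_1(x) = 2x + 10
Adding term by term: -x - 2

g(x) = -x - 2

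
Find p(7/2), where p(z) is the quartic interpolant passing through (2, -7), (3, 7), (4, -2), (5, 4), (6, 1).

Evaluate each Lagrange basis at z = 7/2:
L_0(7/2) = (1/2)·(-1/2)·(-3/2)·(-5/2)/[(-1)·(-2)·(-3)·(-4)] = -5/128
L_1(7/2) = (3/2)·(-1/2)·(-3/2)·(-5/2)/[(1)·(-1)·(-2)·(-3)] = 15/32
L_2(7/2) = (3/2)·(1/2)·(-3/2)·(-5/2)/[(2)·(1)·(-1)·(-2)] = 45/64
L_3(7/2) = (3/2)·(1/2)·(-1/2)·(-5/2)/[(3)·(2)·(1)·(-1)] = -5/32
L_4(7/2) = (3/2)·(1/2)·(-1/2)·(-3/2)/[(4)·(3)·(2)·(1)] = 3/128
Sum: (-7)·(-5/128) + 7·(15/32) + (-2)·(45/64) + 4·(-5/32) + 1·(3/128) = 99/64

99/64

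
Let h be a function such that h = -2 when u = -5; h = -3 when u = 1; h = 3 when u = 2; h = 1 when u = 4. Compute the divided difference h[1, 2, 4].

-7/3

h[1,2] = (3 - (-3)) / (2 - 1) = 6
h[2,4] = (1 - 3) / (4 - 2) = -1
h[1,2,4] = (-1 - 6) / (4 - 1) = -7/3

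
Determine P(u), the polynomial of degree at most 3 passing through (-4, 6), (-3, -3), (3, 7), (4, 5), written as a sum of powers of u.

Newton's divided differences:
P[-4,-3] = (-3 - 6) / (-3 - (-4)) = -9
P[-3,3] = (7 - (-3)) / (3 - (-3)) = 5/3
P[3,4] = (5 - 7) / (4 - 3) = -2
P[-4,-3,3] = (5/3 - (-9)) / (3 - (-4)) = 32/21
P[-3,3,4] = (-2 - 5/3) / (4 - (-3)) = -11/21
P[-4,-3,3,4] = (-11/21 - 32/21) / (4 - (-4)) = -43/168
P(u) = 6 + (-9)·(u + 4) + (32/21)·(u + 4)(u + 3) + (-43/168)·(u + 4)(u + 3)(u - 3)
Expanding: P(u) = -(43/168)u^3 + (1/2)u^2 + (667/168)u - 5/2

P(u) = -(43/168)u^3 + (1/2)u^2 + (667/168)u - 5/2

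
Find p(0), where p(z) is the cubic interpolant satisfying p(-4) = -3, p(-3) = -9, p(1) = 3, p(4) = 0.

Evaluate each Lagrange basis at z = 0:
L_0(0) = (3)·(-1)·(-4)/[(-1)·(-5)·(-8)] = -3/10
L_1(0) = (4)·(-1)·(-4)/[(1)·(-4)·(-7)] = 4/7
L_2(0) = (4)·(3)·(-4)/[(5)·(4)·(-3)] = 4/5
L_3(0) = (4)·(3)·(-1)/[(8)·(7)·(3)] = -1/14
Sum: (-3)·(-3/10) + (-9)·(4/7) + 3·(4/5) + 0 = -129/70

-129/70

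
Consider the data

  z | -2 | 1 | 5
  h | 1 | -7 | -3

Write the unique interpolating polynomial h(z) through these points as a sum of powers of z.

Newton's divided differences:
h[-2,1] = (-7 - 1) / (1 - (-2)) = -8/3
h[1,5] = (-3 - (-7)) / (5 - 1) = 1
h[-2,1,5] = (1 - (-8/3)) / (5 - (-2)) = 11/21
h(z) = 1 + (-8/3)·(z + 2) + (11/21)·(z + 2)(z - 1)
Expanding: h(z) = (11/21)z^2 - (15/7)z - 113/21

h(z) = (11/21)z^2 - (15/7)z - 113/21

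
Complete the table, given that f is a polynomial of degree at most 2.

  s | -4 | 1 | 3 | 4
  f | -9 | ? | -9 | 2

-91/4

The 3 known values determine f uniquely (degree ≤ 2).
Evaluate each Lagrange basis at s = 1:
L_0(1) = (-2)·(-3)/[(-7)·(-8)] = 3/28
L_1(1) = (5)·(-3)/[(7)·(-1)] = 15/7
L_2(1) = (5)·(-2)/[(8)·(1)] = -5/4
Sum: (-9)·(3/28) + (-9)·(15/7) + 2·(-5/4) = -91/4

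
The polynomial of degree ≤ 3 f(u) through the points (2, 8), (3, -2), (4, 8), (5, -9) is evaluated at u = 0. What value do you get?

Using Newton's divided-difference form:
f[2,3] = (-2 - 8) / (3 - 2) = -10
f[3,4] = (8 - (-2)) / (4 - 3) = 10
f[4,5] = (-9 - 8) / (5 - 4) = -17
f[2,3,4] = (10 - (-10)) / (4 - 2) = 10
f[3,4,5] = (-17 - 10) / (5 - 3) = -27/2
f[2,3,4,5] = (-27/2 - 10) / (5 - 2) = -47/6
f(0) = 8 + (-10)·(-2) + 10·(-2)·(-3) + (-47/6)·(-2)·(-3)·(-4) = 276

276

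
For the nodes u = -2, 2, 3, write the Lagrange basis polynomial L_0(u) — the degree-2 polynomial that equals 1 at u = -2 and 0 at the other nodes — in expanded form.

L_0(u) = (1/20)u^2 - (1/4)u + 3/10

L_0(u) = (u - 2)(u - 3) / [(-4)·(-5)]
       = (u^2 - 5u + 6) / (20)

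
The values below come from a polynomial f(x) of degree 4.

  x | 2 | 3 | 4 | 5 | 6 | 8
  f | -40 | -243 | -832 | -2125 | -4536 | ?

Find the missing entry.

-14848

The 5 known values determine f uniquely (degree ≤ 4).
Evaluate each Lagrange basis at x = 8:
L_0(8) = (5)·(4)·(3)·(2)/[(-1)·(-2)·(-3)·(-4)] = 5
L_1(8) = (6)·(4)·(3)·(2)/[(1)·(-1)·(-2)·(-3)] = -24
L_2(8) = (6)·(5)·(3)·(2)/[(2)·(1)·(-1)·(-2)] = 45
L_3(8) = (6)·(5)·(4)·(2)/[(3)·(2)·(1)·(-1)] = -40
L_4(8) = (6)·(5)·(4)·(3)/[(4)·(3)·(2)·(1)] = 15
Sum: (-40)·(5) + (-243)·(-24) + (-832)·(45) + (-2125)·(-40) + (-4536)·(15) = -14848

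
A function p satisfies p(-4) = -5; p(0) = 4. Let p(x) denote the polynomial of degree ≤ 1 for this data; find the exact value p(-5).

L_0(-5) = (-5)/[(-4)] = 5/4
L_1(-5) = (-1)/[(4)] = -1/4
Sum: (-5)·(5/4) + 4·(-1/4) = -29/4

-29/4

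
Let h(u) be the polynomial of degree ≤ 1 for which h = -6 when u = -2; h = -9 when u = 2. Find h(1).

-33/4

Evaluate each Lagrange basis at u = 1:
L_0(1) = (-1)/[(-4)] = 1/4
L_1(1) = (3)/[(4)] = 3/4
Sum: (-6)·(1/4) + (-9)·(3/4) = -33/4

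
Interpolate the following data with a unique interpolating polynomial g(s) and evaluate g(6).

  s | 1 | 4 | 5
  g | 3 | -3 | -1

3

Evaluate each Lagrange basis at s = 6:
L_0(6) = (2)·(1)/[(-3)·(-4)] = 1/6
L_1(6) = (5)·(1)/[(3)·(-1)] = -5/3
L_2(6) = (5)·(2)/[(4)·(1)] = 5/2
Sum: 3·(1/6) + (-3)·(-5/3) + (-1)·(5/2) = 3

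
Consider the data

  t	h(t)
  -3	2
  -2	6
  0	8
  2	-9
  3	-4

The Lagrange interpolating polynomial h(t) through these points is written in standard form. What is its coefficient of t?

L_0(t) = (t + 2)t(t - 2)(t - 3) / [90] = (1/90)t^4 - (1/30)t^3 - (2/45)t^2 + (2/15)t
L_1(t) = (t + 3)t(t - 2)(t - 3) / [-40] = -(1/40)t^4 + (1/20)t^3 + (9/40)t^2 - (9/20)t
L_2(t) = (t + 3)(t + 2)(t - 2)(t - 3) / [36] = (1/36)t^4 - (13/36)t^2 + 1
L_3(t) = (t + 3)(t + 2)t(t - 3) / [-40] = -(1/40)t^4 - (1/20)t^3 + (9/40)t^2 + (9/20)t
L_4(t) = (t + 3)(t + 2)t(t - 2) / [90] = (1/90)t^4 + (1/30)t^3 - (2/45)t^2 - (2/15)t
h(t) = 2·L_0 + 6·L_1 + 8·L_2 + (-9)·L_3 + (-4)·L_4
Only the coefficient of t is needed; take it from each L_i and combine:
2·(2/15) + 6·(-9/20) + 8·(0) + (-9)·(9/20) + (-4)·(-2/15) = -119/20

-119/20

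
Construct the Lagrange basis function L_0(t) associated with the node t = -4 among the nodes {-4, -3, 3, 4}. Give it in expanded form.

L_0(t) = -(1/56)t^3 + (1/14)t^2 + (9/56)t - 9/14

L_0(t) = (t + 3)(t - 3)(t - 4) / [(-1)·(-7)·(-8)]
       = (t^3 - 4t^2 - 9t + 36) / (-56)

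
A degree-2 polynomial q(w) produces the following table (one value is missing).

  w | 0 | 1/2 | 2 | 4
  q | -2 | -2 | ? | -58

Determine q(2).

-14

The 3 known values determine q uniquely (degree ≤ 2).
Evaluate each Lagrange basis at w = 2:
L_0(2) = (3/2)·(-2)/[(-1/2)·(-4)] = -3/2
L_1(2) = (2)·(-2)/[(1/2)·(-7/2)] = 16/7
L_2(2) = (2)·(3/2)/[(4)·(7/2)] = 3/14
Sum: (-2)·(-3/2) + (-2)·(16/7) + (-58)·(3/14) = -14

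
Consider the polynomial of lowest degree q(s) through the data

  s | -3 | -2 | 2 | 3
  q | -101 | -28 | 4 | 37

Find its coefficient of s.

-4

Build the Lagrange basis polynomials:
L_0(s) = (s + 2)(s - 2)(s - 3) / [-30] = -(1/30)s^3 + (1/10)s^2 + (2/15)s - 2/5
L_1(s) = (s + 3)(s - 2)(s - 3) / [20] = (1/20)s^3 - (1/10)s^2 - (9/20)s + 9/10
L_2(s) = (s + 3)(s + 2)(s - 3) / [-20] = -(1/20)s^3 - (1/10)s^2 + (9/20)s + 9/10
L_3(s) = (s + 3)(s + 2)(s - 2) / [30] = (1/30)s^3 + (1/10)s^2 - (2/15)s - 2/5
q(s) = (-101)·L_0 + (-28)·L_1 + 4·L_2 + 37·L_3
Only the coefficient of s is needed; take it from each L_i and combine:
(-101)·(2/15) + (-28)·(-9/20) + 4·(9/20) + 37·(-2/15) = -4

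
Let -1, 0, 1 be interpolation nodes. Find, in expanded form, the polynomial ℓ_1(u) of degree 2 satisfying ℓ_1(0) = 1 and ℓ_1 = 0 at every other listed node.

ℓ_1(u) = -u^2 + 1

ℓ_1(u) = (u + 1)(u - 1) / [(1)·(-1)]
       = (u^2 - 1) / (-1)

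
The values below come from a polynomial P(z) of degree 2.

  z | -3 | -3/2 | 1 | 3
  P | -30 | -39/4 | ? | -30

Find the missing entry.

The 3 known values determine P uniquely (degree ≤ 2).
Evaluate each Lagrange basis at z = 1:
L_0(1) = (5/2)·(-2)/[(-3/2)·(-6)] = -5/9
L_1(1) = (4)·(-2)/[(3/2)·(-9/2)] = 32/27
L_2(1) = (4)·(5/2)/[(6)·(9/2)] = 10/27
Sum: (-30)·(-5/9) + (-39/4)·(32/27) + (-30)·(10/27) = -6

-6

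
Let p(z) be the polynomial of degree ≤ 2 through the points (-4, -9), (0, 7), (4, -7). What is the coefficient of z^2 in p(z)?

The leading coefficient equals the top divided difference p[-4,0,4].
p[-4,0] = (7 - (-9)) / (0 - (-4)) = 4
p[0,4] = (-7 - 7) / (4 - 0) = -7/2
p[-4,0,4] = (-7/2 - 4) / (4 - (-4)) = -15/16

-15/16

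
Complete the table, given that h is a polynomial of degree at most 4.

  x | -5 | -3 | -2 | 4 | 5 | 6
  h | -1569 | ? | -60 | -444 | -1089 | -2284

The 5 known values determine h uniquely (degree ≤ 4).
Evaluate each Lagrange basis at x = -3:
L_0(-3) = (-1)·(-7)·(-8)·(-9)/[(-3)·(-9)·(-10)·(-11)] = 28/165
L_1(-3) = (2)·(-7)·(-8)·(-9)/[(3)·(-6)·(-7)·(-8)] = 1
L_2(-3) = (2)·(-1)·(-8)·(-9)/[(9)·(6)·(-1)·(-2)] = -4/3
L_3(-3) = (2)·(-1)·(-7)·(-9)/[(10)·(7)·(1)·(-1)] = 9/5
L_4(-3) = (2)·(-1)·(-7)·(-8)/[(11)·(8)·(2)·(1)] = -7/11
Sum: (-1569)·(28/165) + (-60)·(1) + (-444)·(-4/3) + (-1089)·(9/5) + (-2284)·(-7/11) = -241

-241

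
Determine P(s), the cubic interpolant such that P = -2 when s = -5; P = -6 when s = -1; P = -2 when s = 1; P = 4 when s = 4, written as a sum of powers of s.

P(s) = -(1/18)s^3 + (2/9)s^2 + (37/18)s - 38/9

Newton's divided differences:
P[-5,-1] = (-6 - (-2)) / (-1 - (-5)) = -1
P[-1,1] = (-2 - (-6)) / (1 - (-1)) = 2
P[1,4] = (4 - (-2)) / (4 - 1) = 2
P[-5,-1,1] = (2 - (-1)) / (1 - (-5)) = 1/2
P[-1,1,4] = (2 - 2) / (4 - (-1)) = 0
P[-5,-1,1,4] = (0 - 1/2) / (4 - (-5)) = -1/18
P(s) = -2 + (-1)·(s + 5) + (1/2)·(s + 5)(s + 1) + (-1/18)·(s + 5)(s + 1)(s - 1)
Expanding: P(s) = -(1/18)s^3 + (2/9)s^2 + (37/18)s - 38/9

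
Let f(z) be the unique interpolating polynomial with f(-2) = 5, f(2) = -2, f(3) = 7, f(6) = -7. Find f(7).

-157/4

Evaluate each Lagrange basis at z = 7:
L_0(7) = (5)·(4)·(1)/[(-4)·(-5)·(-8)] = -1/8
L_1(7) = (9)·(4)·(1)/[(4)·(-1)·(-4)] = 9/4
L_2(7) = (9)·(5)·(1)/[(5)·(1)·(-3)] = -3
L_3(7) = (9)·(5)·(4)/[(8)·(4)·(3)] = 15/8
Sum: 5·(-1/8) + (-2)·(9/4) + 7·(-3) + (-7)·(15/8) = -157/4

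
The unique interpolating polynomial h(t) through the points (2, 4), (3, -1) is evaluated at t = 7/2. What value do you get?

L_0(7/2) = (1/2)/[(-1)] = -1/2
L_1(7/2) = (3/2)/[(1)] = 3/2
Sum: 4·(-1/2) + (-1)·(3/2) = -7/2

-7/2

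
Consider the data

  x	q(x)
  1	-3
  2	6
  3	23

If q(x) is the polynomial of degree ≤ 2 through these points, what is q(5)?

Evaluate each Lagrange basis at x = 5:
L_0(5) = (3)·(2)/[(-1)·(-2)] = 3
L_1(5) = (4)·(2)/[(1)·(-1)] = -8
L_2(5) = (4)·(3)/[(2)·(1)] = 6
Sum: (-3)·(3) + 6·(-8) + 23·(6) = 81

81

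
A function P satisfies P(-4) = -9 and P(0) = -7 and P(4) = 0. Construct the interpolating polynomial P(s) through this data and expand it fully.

Build the Lagrange basis polynomials:
L_0(s) = s(s - 4) / [32] = (1/32)s^2 - (1/8)s
L_1(s) = (s + 4)(s - 4) / [-16] = -(1/16)s^2 + 1
L_2(s) = (s + 4)s / [32] = (1/32)s^2 + (1/8)s
P(s) = (-9)·L_0 + (-7)·L_1 + 0·L_2
  (-9)·L_0(s) = -(9/32)s^2 + (9/8)s
  (-7)·L_1(s) = (7/16)s^2 - 7
  0·L_2(s) = 0
Adding term by term: (5/32)s^2 + (9/8)s - 7

P(s) = (5/32)s^2 + (9/8)s - 7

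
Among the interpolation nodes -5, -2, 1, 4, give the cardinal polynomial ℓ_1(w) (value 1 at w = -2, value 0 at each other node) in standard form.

ℓ_1(w) = (1/54)w^3 - (7/18)w + 10/27

ℓ_1(w) = (w + 5)(w - 1)(w - 4) / [(3)·(-3)·(-6)]
       = (w^3 - 21w + 20) / (54)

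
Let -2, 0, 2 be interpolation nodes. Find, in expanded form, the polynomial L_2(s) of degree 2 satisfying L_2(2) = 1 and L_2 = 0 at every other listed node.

L_2(s) = (s + 2)s / [(4)·(2)]
       = (s^2 + 2s) / (8)

L_2(s) = (1/8)s^2 + (1/4)s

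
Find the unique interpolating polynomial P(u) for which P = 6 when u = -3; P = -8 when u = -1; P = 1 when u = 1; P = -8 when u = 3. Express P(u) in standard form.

Build the Lagrange basis polynomials:
L_0(u) = (u + 1)(u - 1)(u - 3) / [-48] = -(1/48)u^3 + (1/16)u^2 + (1/48)u - 1/16
L_1(u) = (u + 3)(u - 1)(u - 3) / [16] = (1/16)u^3 - (1/16)u^2 - (9/16)u + 9/16
L_2(u) = (u + 3)(u + 1)(u - 3) / [-16] = -(1/16)u^3 - (1/16)u^2 + (9/16)u + 9/16
L_3(u) = (u + 3)(u + 1)(u - 1) / [48] = (1/48)u^3 + (1/16)u^2 - (1/48)u - 1/16
P(u) = 6·L_0 + (-8)·L_1 + 1·L_2 + (-8)·L_3
  6·L_0(u) = -(1/8)u^3 + (3/8)u^2 + (1/8)u - 3/8
  (-8)·L_1(u) = -(1/2)u^3 + (1/2)u^2 + (9/2)u - 9/2
  1·L_2(u) = -(1/16)u^3 - (1/16)u^2 + (9/16)u + 9/16
  (-8)·L_3(u) = -(1/6)u^3 - (1/2)u^2 + (1/6)u + 1/2
Adding term by term: -(41/48)u^3 + (5/16)u^2 + (257/48)u - 61/16

P(u) = -(41/48)u^3 + (5/16)u^2 + (257/48)u - 61/16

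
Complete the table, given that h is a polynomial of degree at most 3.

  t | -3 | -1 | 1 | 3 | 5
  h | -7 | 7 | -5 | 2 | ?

73

The 4 known values determine h uniquely (degree ≤ 3).
Evaluate each Lagrange basis at t = 5:
L_0(5) = (6)·(4)·(2)/[(-2)·(-4)·(-6)] = -1
L_1(5) = (8)·(4)·(2)/[(2)·(-2)·(-4)] = 4
L_2(5) = (8)·(6)·(2)/[(4)·(2)·(-2)] = -6
L_3(5) = (8)·(6)·(4)/[(6)·(4)·(2)] = 4
Sum: (-7)·(-1) + 7·(4) + (-5)·(-6) + 2·(4) = 73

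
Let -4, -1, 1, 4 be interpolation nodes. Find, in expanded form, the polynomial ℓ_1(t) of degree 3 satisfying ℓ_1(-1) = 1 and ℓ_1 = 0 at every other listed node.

ℓ_1(t) = (t + 4)(t - 1)(t - 4) / [(3)·(-2)·(-5)]
       = (t^3 - t^2 - 16t + 16) / (30)

ℓ_1(t) = (1/30)t^3 - (1/30)t^2 - (8/15)t + 8/15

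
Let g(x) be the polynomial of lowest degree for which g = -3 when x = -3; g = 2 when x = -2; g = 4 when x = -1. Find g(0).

Evaluate each Lagrange basis at x = 0:
L_0(0) = (2)·(1)/[(-1)·(-2)] = 1
L_1(0) = (3)·(1)/[(1)·(-1)] = -3
L_2(0) = (3)·(2)/[(2)·(1)] = 3
Sum: (-3)·(1) + 2·(-3) + 4·(3) = 3

3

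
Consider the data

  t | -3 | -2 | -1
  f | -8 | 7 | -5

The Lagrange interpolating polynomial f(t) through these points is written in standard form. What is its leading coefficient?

-27/2

Build the Lagrange basis polynomials:
L_0(t) = (t + 2)(t + 1) / [2] = (1/2)t^2 + (3/2)t + 1
L_1(t) = (t + 3)(t + 1) / [-1] = -t^2 - 4t - 3
L_2(t) = (t + 3)(t + 2) / [2] = (1/2)t^2 + (5/2)t + 3
f(t) = (-8)·L_0 + 7·L_1 + (-5)·L_2
Only the coefficient of t^2 is needed; take it from each L_i and combine:
(-8)·(1/2) + 7·(-1) + (-5)·(1/2) = -27/2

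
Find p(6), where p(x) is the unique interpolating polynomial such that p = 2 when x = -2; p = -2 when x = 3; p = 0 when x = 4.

34/5

L_0(6) = (3)·(2)/[(-5)·(-6)] = 1/5
L_1(6) = (8)·(2)/[(5)·(-1)] = -16/5
L_2(6) = (8)·(3)/[(6)·(1)] = 4
Sum: 2·(1/5) + (-2)·(-16/5) + 0 = 34/5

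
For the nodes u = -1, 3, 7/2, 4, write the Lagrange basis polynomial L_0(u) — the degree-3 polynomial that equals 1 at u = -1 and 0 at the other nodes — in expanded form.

L_0(u) = -(1/90)u^3 + (7/60)u^2 - (73/180)u + 7/15

L_0(u) = (u - 3)(u - 7/2)(u - 4) / [(-4)·(-9/2)·(-5)]
       = (u^3 - (21/2)u^2 + (73/2)u - 42) / (-90)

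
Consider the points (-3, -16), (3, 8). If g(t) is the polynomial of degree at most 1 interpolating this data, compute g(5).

16

Evaluate each Lagrange basis at t = 5:
L_0(5) = (2)/[(-6)] = -1/3
L_1(5) = (8)/[(6)] = 4/3
Sum: (-16)·(-1/3) + 8·(4/3) = 16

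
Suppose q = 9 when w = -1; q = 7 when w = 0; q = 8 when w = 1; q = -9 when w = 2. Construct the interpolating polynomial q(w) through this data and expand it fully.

q(w) = -(7/2)w^3 + (3/2)w^2 + 3w + 7

Build the Lagrange basis polynomials:
L_0(w) = w(w - 1)(w - 2) / [-6] = -(1/6)w^3 + (1/2)w^2 - (1/3)w
L_1(w) = (w + 1)(w - 1)(w - 2) / [2] = (1/2)w^3 - w^2 - (1/2)w + 1
L_2(w) = (w + 1)w(w - 2) / [-2] = -(1/2)w^3 + (1/2)w^2 + w
L_3(w) = (w + 1)w(w - 1) / [6] = (1/6)w^3 - (1/6)w
q(w) = 9·L_0 + 7·L_1 + 8·L_2 + (-9)·L_3
  9·L_0(w) = -(3/2)w^3 + (9/2)w^2 - 3w
  7·L_1(w) = (7/2)w^3 - 7w^2 - (7/2)w + 7
  8·L_2(w) = -4w^3 + 4w^2 + 8w
  (-9)·L_3(w) = -(3/2)w^3 + (3/2)w
Adding term by term: -(7/2)w^3 + (3/2)w^2 + 3w + 7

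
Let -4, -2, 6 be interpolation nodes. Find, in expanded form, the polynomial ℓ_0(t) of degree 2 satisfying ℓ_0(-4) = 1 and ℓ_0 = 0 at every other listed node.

ℓ_0(t) = (t + 2)(t - 6) / [(-2)·(-10)]
       = (t^2 - 4t - 12) / (20)

ℓ_0(t) = (1/20)t^2 - (1/5)t - 3/5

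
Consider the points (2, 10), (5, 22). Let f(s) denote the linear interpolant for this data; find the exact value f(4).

18

L_0(4) = (-1)/[(-3)] = 1/3
L_1(4) = (2)/[(3)] = 2/3
Sum: 10·(1/3) + 22·(2/3) = 18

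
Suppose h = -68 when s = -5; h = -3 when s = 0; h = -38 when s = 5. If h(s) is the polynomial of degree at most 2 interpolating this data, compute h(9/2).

-30

Using Newton's divided-difference form:
h[-5,0] = (-3 - (-68)) / (0 - (-5)) = 13
h[0,5] = (-38 - (-3)) / (5 - 0) = -7
h[-5,0,5] = (-7 - 13) / (5 - (-5)) = -2
h(9/2) = -68 + 13·(19/2) + (-2)·(19/2)·(9/2) = -30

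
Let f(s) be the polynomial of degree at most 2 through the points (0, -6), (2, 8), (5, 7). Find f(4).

154/15

Using Newton's divided-difference form:
f[0,2] = (8 - (-6)) / (2 - 0) = 7
f[2,5] = (7 - 8) / (5 - 2) = -1/3
f[0,2,5] = (-1/3 - 7) / (5 - 0) = -22/15
f(4) = -6 + 7·(4) + (-22/15)·(4)·(2) = 154/15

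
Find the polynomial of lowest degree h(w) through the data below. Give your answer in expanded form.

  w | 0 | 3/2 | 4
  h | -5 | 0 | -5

h(w) = -(4/3)w^2 + (16/3)w - 5

Build the Lagrange basis polynomials:
L_0(w) = (w - 3/2)(w - 4) / [6] = (1/6)w^2 - (11/12)w + 1
L_1(w) = w(w - 4) / [-15/4] = -(4/15)w^2 + (16/15)w
L_2(w) = w(w - 3/2) / [10] = (1/10)w^2 - (3/20)w
h(w) = (-5)·L_0 + 0·L_1 + (-5)·L_2
  (-5)·L_0(w) = -(5/6)w^2 + (55/12)w - 5
  0·L_1(w) = 0
  (-5)·L_2(w) = -(1/2)w^2 + (3/4)w
Adding term by term: -(4/3)w^2 + (16/3)w - 5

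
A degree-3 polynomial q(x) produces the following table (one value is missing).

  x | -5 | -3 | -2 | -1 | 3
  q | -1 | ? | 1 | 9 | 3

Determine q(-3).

The 4 known values determine q uniquely (degree ≤ 3).
Evaluate each Lagrange basis at x = -3:
L_0(-3) = (-1)·(-2)·(-6)/[(-3)·(-4)·(-8)] = 1/8
L_1(-3) = (2)·(-2)·(-6)/[(3)·(-1)·(-5)] = 8/5
L_2(-3) = (2)·(-1)·(-6)/[(4)·(1)·(-4)] = -3/4
L_3(-3) = (2)·(-1)·(-2)/[(8)·(5)·(4)] = 1/40
Sum: (-1)·(1/8) + 1·(8/5) + 9·(-3/4) + 3·(1/40) = -26/5

-26/5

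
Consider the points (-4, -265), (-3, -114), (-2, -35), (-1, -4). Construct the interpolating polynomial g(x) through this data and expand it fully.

g(x) = 4x^3 + 3x + 3

Build the Lagrange basis polynomials:
L_0(x) = (x + 3)(x + 2)(x + 1) / [-6] = -(1/6)x^3 - x^2 - (11/6)x - 1
L_1(x) = (x + 4)(x + 2)(x + 1) / [2] = (1/2)x^3 + (7/2)x^2 + 7x + 4
L_2(x) = (x + 4)(x + 3)(x + 1) / [-2] = -(1/2)x^3 - 4x^2 - (19/2)x - 6
L_3(x) = (x + 4)(x + 3)(x + 2) / [6] = (1/6)x^3 + (3/2)x^2 + (13/3)x + 4
g(x) = (-265)·L_0 + (-114)·L_1 + (-35)·L_2 + (-4)·L_3
  (-265)·L_0(x) = (265/6)x^3 + 265x^2 + (2915/6)x + 265
  (-114)·L_1(x) = -57x^3 - 399x^2 - 798x - 456
  (-35)·L_2(x) = (35/2)x^3 + 140x^2 + (665/2)x + 210
  (-4)·L_3(x) = -(2/3)x^3 - 6x^2 - (52/3)x - 16
Adding term by term: 4x^3 + 3x + 3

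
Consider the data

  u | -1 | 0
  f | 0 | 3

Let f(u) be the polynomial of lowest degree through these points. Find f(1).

Evaluate each Lagrange basis at u = 1:
L_0(1) = (1)/[(-1)] = -1
L_1(1) = (2)/[(1)] = 2
Sum: 0 + 3·(2) = 6

6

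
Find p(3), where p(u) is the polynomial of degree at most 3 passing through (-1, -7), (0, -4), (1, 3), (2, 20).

53

L_0(3) = (3)·(2)·(1)/[(-1)·(-2)·(-3)] = -1
L_1(3) = (4)·(2)·(1)/[(1)·(-1)·(-2)] = 4
L_2(3) = (4)·(3)·(1)/[(2)·(1)·(-1)] = -6
L_3(3) = (4)·(3)·(2)/[(3)·(2)·(1)] = 4
Sum: (-7)·(-1) + (-4)·(4) + 3·(-6) + 20·(4) = 53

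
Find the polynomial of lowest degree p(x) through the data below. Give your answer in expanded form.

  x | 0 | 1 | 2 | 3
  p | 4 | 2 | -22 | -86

p(x) = -3x^3 - 2x^2 + 3x + 4

Build the Lagrange basis polynomials:
L_0(x) = (x - 1)(x - 2)(x - 3) / [-6] = -(1/6)x^3 + x^2 - (11/6)x + 1
L_1(x) = x(x - 2)(x - 3) / [2] = (1/2)x^3 - (5/2)x^2 + 3x
L_2(x) = x(x - 1)(x - 3) / [-2] = -(1/2)x^3 + 2x^2 - (3/2)x
L_3(x) = x(x - 1)(x - 2) / [6] = (1/6)x^3 - (1/2)x^2 + (1/3)x
p(x) = 4·L_0 + 2·L_1 + (-22)·L_2 + (-86)·L_3
  4·L_0(x) = -(2/3)x^3 + 4x^2 - (22/3)x + 4
  2·L_1(x) = x^3 - 5x^2 + 6x
  (-22)·L_2(x) = 11x^3 - 44x^2 + 33x
  (-86)·L_3(x) = -(43/3)x^3 + 43x^2 - (86/3)x
Adding term by term: -3x^3 - 2x^2 + 3x + 4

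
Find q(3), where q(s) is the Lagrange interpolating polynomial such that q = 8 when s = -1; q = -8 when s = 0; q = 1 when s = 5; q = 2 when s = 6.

-342/35

Evaluate each Lagrange basis at s = 3:
L_0(3) = (3)·(-2)·(-3)/[(-1)·(-6)·(-7)] = -3/7
L_1(3) = (4)·(-2)·(-3)/[(1)·(-5)·(-6)] = 4/5
L_2(3) = (4)·(3)·(-3)/[(6)·(5)·(-1)] = 6/5
L_3(3) = (4)·(3)·(-2)/[(7)·(6)·(1)] = -4/7
Sum: 8·(-3/7) + (-8)·(4/5) + 1·(6/5) + 2·(-4/7) = -342/35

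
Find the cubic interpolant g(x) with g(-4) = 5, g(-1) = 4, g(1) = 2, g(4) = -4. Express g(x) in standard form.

g(x) = -(1/120)x^3 - (1/6)x^2 - (119/120)x + 19/6

Build the Lagrange basis polynomials:
L_0(x) = (x + 1)(x - 1)(x - 4) / [-120] = -(1/120)x^3 + (1/30)x^2 + (1/120)x - 1/30
L_1(x) = (x + 4)(x - 1)(x - 4) / [30] = (1/30)x^3 - (1/30)x^2 - (8/15)x + 8/15
L_2(x) = (x + 4)(x + 1)(x - 4) / [-30] = -(1/30)x^3 - (1/30)x^2 + (8/15)x + 8/15
L_3(x) = (x + 4)(x + 1)(x - 1) / [120] = (1/120)x^3 + (1/30)x^2 - (1/120)x - 1/30
g(x) = 5·L_0 + 4·L_1 + 2·L_2 + (-4)·L_3
  5·L_0(x) = -(1/24)x^3 + (1/6)x^2 + (1/24)x - 1/6
  4·L_1(x) = (2/15)x^3 - (2/15)x^2 - (32/15)x + 32/15
  2·L_2(x) = -(1/15)x^3 - (1/15)x^2 + (16/15)x + 16/15
  (-4)·L_3(x) = -(1/30)x^3 - (2/15)x^2 + (1/30)x + 2/15
Adding term by term: -(1/120)x^3 - (1/6)x^2 - (119/120)x + 19/6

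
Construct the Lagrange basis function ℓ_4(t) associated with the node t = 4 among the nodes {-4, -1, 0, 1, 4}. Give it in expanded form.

ℓ_4(t) = (1/480)t^4 + (1/120)t^3 - (1/480)t^2 - (1/120)t

ℓ_4(t) = (t + 4)(t + 1)t(t - 1) / [(8)·(5)·(4)·(3)]
       = (t^4 + 4t^3 - t^2 - 4t) / (480)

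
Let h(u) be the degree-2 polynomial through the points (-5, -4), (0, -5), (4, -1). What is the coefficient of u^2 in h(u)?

The leading coefficient equals the top divided difference h[-5,0,4].
h[-5,0] = (-5 - (-4)) / (0 - (-5)) = -1/5
h[0,4] = (-1 - (-5)) / (4 - 0) = 1
h[-5,0,4] = (1 - (-1/5)) / (4 - (-5)) = 2/15

2/15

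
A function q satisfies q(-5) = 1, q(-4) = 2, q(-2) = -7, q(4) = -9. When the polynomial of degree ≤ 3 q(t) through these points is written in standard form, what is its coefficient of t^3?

113/432

The leading coefficient equals the top divided difference q[-5,-4,-2,4].
q[-5,-4] = (2 - 1) / (-4 - (-5)) = 1
q[-4,-2] = (-7 - 2) / (-2 - (-4)) = -9/2
q[-2,4] = (-9 - (-7)) / (4 - (-2)) = -1/3
q[-5,-4,-2] = (-9/2 - 1) / (-2 - (-5)) = -11/6
q[-4,-2,4] = (-1/3 - (-9/2)) / (4 - (-4)) = 25/48
q[-5,-4,-2,4] = (25/48 - (-11/6)) / (4 - (-5)) = 113/432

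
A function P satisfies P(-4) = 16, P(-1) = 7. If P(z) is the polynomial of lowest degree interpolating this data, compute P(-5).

L_0(-5) = (-4)/[(-3)] = 4/3
L_1(-5) = (-1)/[(3)] = -1/3
Sum: 16·(4/3) + 7·(-1/3) = 19

19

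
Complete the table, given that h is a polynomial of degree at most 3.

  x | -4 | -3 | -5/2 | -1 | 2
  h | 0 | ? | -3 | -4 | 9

The 4 known values determine h uniquely (degree ≤ 3).
Evaluate each Lagrange basis at x = -3:
L_0(-3) = (-1/2)·(-2)·(-5)/[(-3/2)·(-3)·(-6)] = 5/27
L_1(-3) = (1)·(-2)·(-5)/[(3/2)·(-3/2)·(-9/2)] = 80/81
L_2(-3) = (1)·(-1/2)·(-5)/[(3)·(3/2)·(-3)] = -5/27
L_3(-3) = (1)·(-1/2)·(-2)/[(6)·(9/2)·(3)] = 1/81
Sum: 0 + (-3)·(80/81) + (-4)·(-5/27) + 9·(1/81) = -19/9

-19/9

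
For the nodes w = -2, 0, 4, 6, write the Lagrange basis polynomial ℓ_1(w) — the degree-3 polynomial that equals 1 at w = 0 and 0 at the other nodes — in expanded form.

ℓ_1(w) = (w + 2)(w - 4)(w - 6) / [(2)·(-4)·(-6)]
       = (w^3 - 8w^2 + 4w + 48) / (48)

ℓ_1(w) = (1/48)w^3 - (1/6)w^2 + (1/12)w + 1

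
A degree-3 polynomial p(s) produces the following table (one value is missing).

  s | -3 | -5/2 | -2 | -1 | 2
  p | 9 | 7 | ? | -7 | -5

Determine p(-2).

The 4 known values determine p uniquely (degree ≤ 3).
L_0(-2) = (1/2)·(-1)·(-4)/[(-1/2)·(-2)·(-5)] = -2/5
L_1(-2) = (1)·(-1)·(-4)/[(1/2)·(-3/2)·(-9/2)] = 32/27
L_2(-2) = (1)·(1/2)·(-4)/[(2)·(3/2)·(-3)] = 2/9
L_3(-2) = (1)·(1/2)·(-1)/[(5)·(9/2)·(3)] = -1/135
Sum: 9·(-2/5) + 7·(32/27) + (-7)·(2/9) + (-5)·(-1/135) = 143/45

143/45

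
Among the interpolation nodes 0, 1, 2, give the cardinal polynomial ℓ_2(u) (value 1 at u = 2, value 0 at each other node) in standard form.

ℓ_2(u) = u(u - 1) / [(2)·(1)]
       = (u^2 - u) / (2)

ℓ_2(u) = (1/2)u^2 - (1/2)u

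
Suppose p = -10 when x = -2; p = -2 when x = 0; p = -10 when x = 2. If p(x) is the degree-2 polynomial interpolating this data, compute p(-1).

Evaluate each Lagrange basis at x = -1:
L_0(-1) = (-1)·(-3)/[(-2)·(-4)] = 3/8
L_1(-1) = (1)·(-3)/[(2)·(-2)] = 3/4
L_2(-1) = (1)·(-1)/[(4)·(2)] = -1/8
Sum: (-10)·(3/8) + (-2)·(3/4) + (-10)·(-1/8) = -4

-4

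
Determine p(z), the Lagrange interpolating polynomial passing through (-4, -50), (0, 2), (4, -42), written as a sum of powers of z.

p(z) = -3z^2 + z + 2

Build the Lagrange basis polynomials:
L_0(z) = z(z - 4) / [32] = (1/32)z^2 - (1/8)z
L_1(z) = (z + 4)(z - 4) / [-16] = -(1/16)z^2 + 1
L_2(z) = (z + 4)z / [32] = (1/32)z^2 + (1/8)z
p(z) = (-50)·L_0 + 2·L_1 + (-42)·L_2
  (-50)·L_0(z) = -(25/16)z^2 + (25/4)z
  2·L_1(z) = -(1/8)z^2 + 2
  (-42)·L_2(z) = -(21/16)z^2 - (21/4)z
Adding term by term: -3z^2 + z + 2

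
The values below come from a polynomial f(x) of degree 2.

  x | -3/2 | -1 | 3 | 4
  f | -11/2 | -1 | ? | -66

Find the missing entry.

The 3 known values determine f uniquely (degree ≤ 2).
Evaluate each Lagrange basis at x = 3:
L_0(3) = (4)·(-1)/[(-1/2)·(-11/2)] = -16/11
L_1(3) = (9/2)·(-1)/[(1/2)·(-5)] = 9/5
L_2(3) = (9/2)·(4)/[(11/2)·(5)] = 36/55
Sum: (-11/2)·(-16/11) + (-1)·(9/5) + (-66)·(36/55) = -37

-37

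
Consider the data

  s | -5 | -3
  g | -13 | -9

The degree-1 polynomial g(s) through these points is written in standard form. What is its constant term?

-3

Build the Lagrange basis polynomials:
L_0(s) = (s + 3) / [-2] = -(1/2)s - 3/2
L_1(s) = (s + 5) / [2] = (1/2)s + 5/2
g(s) = (-13)·L_0 + (-9)·L_1
Only the constant term is needed; take it from each L_i and combine:
(-13)·(-3/2) + (-9)·(5/2) = -3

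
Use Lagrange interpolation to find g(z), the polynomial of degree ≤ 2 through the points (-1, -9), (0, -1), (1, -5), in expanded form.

g(z) = -6z^2 + 2z - 1

L_0(z) = z(z - 1) / [2] = (1/2)z^2 - (1/2)z
L_1(z) = (z + 1)(z - 1) / [-1] = -z^2 + 1
L_2(z) = (z + 1)z / [2] = (1/2)z^2 + (1/2)z
g(z) = (-9)·L_0 + (-1)·L_1 + (-5)·L_2
  (-9)·L_0(z) = -(9/2)z^2 + (9/2)z
  (-1)·L_1(z) = z^2 - 1
  (-5)·L_2(z) = -(5/2)z^2 - (5/2)z
Adding term by term: -6z^2 + 2z - 1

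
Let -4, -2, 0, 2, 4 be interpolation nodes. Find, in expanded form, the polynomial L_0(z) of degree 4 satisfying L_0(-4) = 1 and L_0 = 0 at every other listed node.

L_0(z) = (z + 2)z(z - 2)(z - 4) / [(-2)·(-4)·(-6)·(-8)]
       = (z^4 - 4z^3 - 4z^2 + 16z) / (384)

L_0(z) = (1/384)z^4 - (1/96)z^3 - (1/96)z^2 + (1/24)z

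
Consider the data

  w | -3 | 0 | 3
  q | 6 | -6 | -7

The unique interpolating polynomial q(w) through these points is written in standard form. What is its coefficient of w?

Build the Lagrange basis polynomials:
L_0(w) = w(w - 3) / [18] = (1/18)w^2 - (1/6)w
L_1(w) = (w + 3)(w - 3) / [-9] = -(1/9)w^2 + 1
L_2(w) = (w + 3)w / [18] = (1/18)w^2 + (1/6)w
q(w) = 6·L_0 + (-6)·L_1 + (-7)·L_2
Only the coefficient of w is needed; take it from each L_i and combine:
6·(-1/6) + (-6)·(0) + (-7)·(1/6) = -13/6

-13/6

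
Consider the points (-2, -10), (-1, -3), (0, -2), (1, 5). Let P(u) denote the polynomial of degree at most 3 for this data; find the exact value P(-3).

-35

L_0(-3) = (-2)·(-3)·(-4)/[(-1)·(-2)·(-3)] = 4
L_1(-3) = (-1)·(-3)·(-4)/[(1)·(-1)·(-2)] = -6
L_2(-3) = (-1)·(-2)·(-4)/[(2)·(1)·(-1)] = 4
L_3(-3) = (-1)·(-2)·(-3)/[(3)·(2)·(1)] = -1
Sum: (-10)·(4) + (-3)·(-6) + (-2)·(4) + 5·(-1) = -35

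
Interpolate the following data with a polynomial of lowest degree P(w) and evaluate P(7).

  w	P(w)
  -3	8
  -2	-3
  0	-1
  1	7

Using Newton's divided-difference form:
P[-3,-2] = (-3 - 8) / (-2 - (-3)) = -11
P[-2,0] = (-1 - (-3)) / (0 - (-2)) = 1
P[0,1] = (7 - (-1)) / (1 - 0) = 8
P[-3,-2,0] = (1 - (-11)) / (0 - (-3)) = 4
P[-2,0,1] = (8 - 1) / (1 - (-2)) = 7/3
P[-3,-2,0,1] = (7/3 - 4) / (1 - (-3)) = -5/12
P(7) = 8 + (-11)·(10) + 4·(10)·(9) + (-5/12)·(10)·(9)·(7) = -9/2

-9/2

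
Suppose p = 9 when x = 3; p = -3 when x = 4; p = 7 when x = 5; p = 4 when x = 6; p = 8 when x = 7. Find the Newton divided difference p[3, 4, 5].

11

p[3,4] = (-3 - 9) / (4 - 3) = -12
p[4,5] = (7 - (-3)) / (5 - 4) = 10
p[3,4,5] = (10 - (-12)) / (5 - 3) = 11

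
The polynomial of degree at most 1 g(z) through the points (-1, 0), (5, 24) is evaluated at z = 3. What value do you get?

16

Evaluate each Lagrange basis at z = 3:
L_0(3) = (-2)/[(-6)] = 1/3
L_1(3) = (4)/[(6)] = 2/3
Sum: 0 + 24·(2/3) = 16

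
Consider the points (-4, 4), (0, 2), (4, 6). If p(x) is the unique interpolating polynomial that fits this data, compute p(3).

Using Newton's divided-difference form:
p[-4,0] = (2 - 4) / (0 - (-4)) = -1/2
p[0,4] = (6 - 2) / (4 - 0) = 1
p[-4,0,4] = (1 - (-1/2)) / (4 - (-4)) = 3/16
p(3) = 4 + (-1/2)·(7) + (3/16)·(7)·(3) = 71/16

71/16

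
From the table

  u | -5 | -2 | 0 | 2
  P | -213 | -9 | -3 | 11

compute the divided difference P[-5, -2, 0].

P[-5,-2] = (-9 - (-213)) / (-2 - (-5)) = 68
P[-2,0] = (-3 - (-9)) / (0 - (-2)) = 3
P[-5,-2,0] = (3 - 68) / (0 - (-5)) = -13

-13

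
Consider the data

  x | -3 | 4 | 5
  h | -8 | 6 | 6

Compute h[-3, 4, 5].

-1/4

h[-3,4] = (6 - (-8)) / (4 - (-3)) = 2
h[4,5] = (6 - 6) / (5 - 4) = 0
h[-3,4,5] = (0 - 2) / (5 - (-3)) = -1/4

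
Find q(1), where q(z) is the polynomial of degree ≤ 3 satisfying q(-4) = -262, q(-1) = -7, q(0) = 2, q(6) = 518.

3

L_0(1) = (2)·(1)·(-5)/[(-3)·(-4)·(-10)] = 1/12
L_1(1) = (5)·(1)·(-5)/[(3)·(-1)·(-7)] = -25/21
L_2(1) = (5)·(2)·(-5)/[(4)·(1)·(-6)] = 25/12
L_3(1) = (5)·(2)·(1)/[(10)·(7)·(6)] = 1/42
Sum: (-262)·(1/12) + (-7)·(-25/21) + 2·(25/12) + 518·(1/42) = 3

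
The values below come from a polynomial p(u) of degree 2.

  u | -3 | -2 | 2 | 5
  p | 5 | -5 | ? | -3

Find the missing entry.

The 3 known values determine p uniquely (degree ≤ 2).
L_0(2) = (4)·(-3)/[(-1)·(-8)] = -3/2
L_1(2) = (5)·(-3)/[(1)·(-7)] = 15/7
L_2(2) = (5)·(4)/[(8)·(7)] = 5/14
Sum: 5·(-3/2) + (-5)·(15/7) + (-3)·(5/14) = -135/7

-135/7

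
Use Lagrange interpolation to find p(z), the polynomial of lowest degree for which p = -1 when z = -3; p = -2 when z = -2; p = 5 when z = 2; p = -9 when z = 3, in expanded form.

p(z) = -(37/60)z^3 - (13/10)z^2 + (253/60)z + 67/10

Build the Lagrange basis polynomials:
L_0(z) = (z + 2)(z - 2)(z - 3) / [-30] = -(1/30)z^3 + (1/10)z^2 + (2/15)z - 2/5
L_1(z) = (z + 3)(z - 2)(z - 3) / [20] = (1/20)z^3 - (1/10)z^2 - (9/20)z + 9/10
L_2(z) = (z + 3)(z + 2)(z - 3) / [-20] = -(1/20)z^3 - (1/10)z^2 + (9/20)z + 9/10
L_3(z) = (z + 3)(z + 2)(z - 2) / [30] = (1/30)z^3 + (1/10)z^2 - (2/15)z - 2/5
p(z) = (-1)·L_0 + (-2)·L_1 + 5·L_2 + (-9)·L_3
  (-1)·L_0(z) = (1/30)z^3 - (1/10)z^2 - (2/15)z + 2/5
  (-2)·L_1(z) = -(1/10)z^3 + (1/5)z^2 + (9/10)z - 9/5
  5·L_2(z) = -(1/4)z^3 - (1/2)z^2 + (9/4)z + 9/2
  (-9)·L_3(z) = -(3/10)z^3 - (9/10)z^2 + (6/5)z + 18/5
Adding term by term: -(37/60)z^3 - (13/10)z^2 + (253/60)z + 67/10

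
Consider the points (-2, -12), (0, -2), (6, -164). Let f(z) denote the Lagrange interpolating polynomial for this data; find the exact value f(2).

-24

Evaluate each Lagrange basis at z = 2:
L_0(2) = (2)·(-4)/[(-2)·(-8)] = -1/2
L_1(2) = (4)·(-4)/[(2)·(-6)] = 4/3
L_2(2) = (4)·(2)/[(8)·(6)] = 1/6
Sum: (-12)·(-1/2) + (-2)·(4/3) + (-164)·(1/6) = -24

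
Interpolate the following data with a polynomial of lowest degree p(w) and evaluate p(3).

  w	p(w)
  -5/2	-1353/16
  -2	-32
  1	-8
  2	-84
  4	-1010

-352

L_0(3) = (5)·(2)·(1)·(-1)/[(-1/2)·(-7/2)·(-9/2)·(-13/2)] = -160/819
L_1(3) = (11/2)·(2)·(1)·(-1)/[(1/2)·(-3)·(-4)·(-6)] = 11/36
L_2(3) = (11/2)·(5)·(1)·(-1)/[(7/2)·(3)·(-1)·(-3)] = -55/63
L_3(3) = (11/2)·(5)·(2)·(-1)/[(9/2)·(4)·(1)·(-2)] = 55/36
L_4(3) = (11/2)·(5)·(2)·(1)/[(13/2)·(6)·(3)·(2)] = 55/234
Sum: (-1353/16)·(-160/819) + (-32)·(11/36) + (-8)·(-55/63) + (-84)·(55/36) + (-1010)·(55/234) = -352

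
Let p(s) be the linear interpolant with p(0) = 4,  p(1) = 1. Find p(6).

-14

L_0(6) = (5)/[(-1)] = -5
L_1(6) = (6)/[(1)] = 6
Sum: 4·(-5) + 1·(6) = -14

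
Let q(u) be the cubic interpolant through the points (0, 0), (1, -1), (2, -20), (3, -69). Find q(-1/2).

-5/2

Evaluate each Lagrange basis at u = -1/2:
L_0(-1/2) = (-3/2)·(-5/2)·(-7/2)/[(-1)·(-2)·(-3)] = 35/16
L_1(-1/2) = (-1/2)·(-5/2)·(-7/2)/[(1)·(-1)·(-2)] = -35/16
L_2(-1/2) = (-1/2)·(-3/2)·(-7/2)/[(2)·(1)·(-1)] = 21/16
L_3(-1/2) = (-1/2)·(-3/2)·(-5/2)/[(3)·(2)·(1)] = -5/16
Sum: 0 + (-1)·(-35/16) + (-20)·(21/16) + (-69)·(-5/16) = -5/2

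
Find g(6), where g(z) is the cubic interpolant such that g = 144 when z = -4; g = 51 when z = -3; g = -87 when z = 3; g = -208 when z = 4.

-696

L_0(6) = (9)·(3)·(2)/[(-1)·(-7)·(-8)] = -27/28
L_1(6) = (10)·(3)·(2)/[(1)·(-6)·(-7)] = 10/7
L_2(6) = (10)·(9)·(2)/[(7)·(6)·(-1)] = -30/7
L_3(6) = (10)·(9)·(3)/[(8)·(7)·(1)] = 135/28
Sum: 144·(-27/28) + 51·(10/7) + (-87)·(-30/7) + (-208)·(135/28) = -696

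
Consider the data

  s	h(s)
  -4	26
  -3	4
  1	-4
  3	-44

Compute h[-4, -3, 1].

h[-4,-3] = (4 - 26) / (-3 - (-4)) = -22
h[-3,1] = (-4 - 4) / (1 - (-3)) = -2
h[-4,-3,1] = (-2 - (-22)) / (1 - (-4)) = 4

4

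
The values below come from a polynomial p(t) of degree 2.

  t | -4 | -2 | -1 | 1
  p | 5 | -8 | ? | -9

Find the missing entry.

-54/5

The 3 known values determine p uniquely (degree ≤ 2).
L_0(-1) = (1)·(-2)/[(-2)·(-5)] = -1/5
L_1(-1) = (3)·(-2)/[(2)·(-3)] = 1
L_2(-1) = (3)·(1)/[(5)·(3)] = 1/5
Sum: 5·(-1/5) + (-8)·(1) + (-9)·(1/5) = -54/5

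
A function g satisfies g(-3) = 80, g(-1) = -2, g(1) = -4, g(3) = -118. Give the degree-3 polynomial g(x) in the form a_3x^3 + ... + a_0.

g(x) = -4x^3 - 2x^2 + 3x - 1

Newton's divided differences:
g[-3,-1] = (-2 - 80) / (-1 - (-3)) = -41
g[-1,1] = (-4 - (-2)) / (1 - (-1)) = -1
g[1,3] = (-118 - (-4)) / (3 - 1) = -57
g[-3,-1,1] = (-1 - (-41)) / (1 - (-3)) = 10
g[-1,1,3] = (-57 - (-1)) / (3 - (-1)) = -14
g[-3,-1,1,3] = (-14 - 10) / (3 - (-3)) = -4
g(x) = 80 + (-41)·(x + 3) + 10·(x + 3)(x + 1) + (-4)·(x + 3)(x + 1)(x - 1)
Expanding: g(x) = -4x^3 - 2x^2 + 3x - 1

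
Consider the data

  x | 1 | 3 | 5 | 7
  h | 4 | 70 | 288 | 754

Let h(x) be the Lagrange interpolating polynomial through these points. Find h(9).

L_0(9) = (6)·(4)·(2)/[(-2)·(-4)·(-6)] = -1
L_1(9) = (8)·(4)·(2)/[(2)·(-2)·(-4)] = 4
L_2(9) = (8)·(6)·(2)/[(4)·(2)·(-2)] = -6
L_3(9) = (8)·(6)·(4)/[(6)·(4)·(2)] = 4
Sum: 4·(-1) + 70·(4) + 288·(-6) + 754·(4) = 1564

1564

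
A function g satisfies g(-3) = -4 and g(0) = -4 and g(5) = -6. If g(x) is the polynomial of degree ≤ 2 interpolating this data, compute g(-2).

L_0(-2) = (-2)·(-7)/[(-3)·(-8)] = 7/12
L_1(-2) = (1)·(-7)/[(3)·(-5)] = 7/15
L_2(-2) = (1)·(-2)/[(8)·(5)] = -1/20
Sum: (-4)·(7/12) + (-4)·(7/15) + (-6)·(-1/20) = -39/10

-39/10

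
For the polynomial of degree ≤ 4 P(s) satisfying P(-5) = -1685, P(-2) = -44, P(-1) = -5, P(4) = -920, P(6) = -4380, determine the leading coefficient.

The leading coefficient equals the top divided difference P[-5,-2,-1,4,6].
P[-5,-2] = (-44 - (-1685)) / (-2 - (-5)) = 547
P[-2,-1] = (-5 - (-44)) / (-1 - (-2)) = 39
P[-1,4] = (-920 - (-5)) / (4 - (-1)) = -183
P[4,6] = (-4380 - (-920)) / (6 - 4) = -1730
P[-5,-2,-1] = (39 - 547) / (-1 - (-5)) = -127
P[-2,-1,4] = (-183 - 39) / (4 - (-2)) = -37
P[-1,4,6] = (-1730 - (-183)) / (6 - (-1)) = -221
P[-5,-2,-1,4] = (-37 - (-127)) / (4 - (-5)) = 10
P[-2,-1,4,6] = (-221 - (-37)) / (6 - (-2)) = -23
P[-5,-2,-1,4,6] = (-23 - 10) / (6 - (-5)) = -3

-3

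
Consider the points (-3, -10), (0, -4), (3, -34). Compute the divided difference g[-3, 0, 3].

g[-3,0] = (-4 - (-10)) / (0 - (-3)) = 2
g[0,3] = (-34 - (-4)) / (3 - 0) = -10
g[-3,0,3] = (-10 - 2) / (3 - (-3)) = -2

-2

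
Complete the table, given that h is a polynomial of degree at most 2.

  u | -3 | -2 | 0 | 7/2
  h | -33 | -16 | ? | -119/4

0

The 3 known values determine h uniquely (degree ≤ 2).
Evaluate each Lagrange basis at u = 0:
L_0(0) = (2)·(-7/2)/[(-1)·(-13/2)] = -14/13
L_1(0) = (3)·(-7/2)/[(1)·(-11/2)] = 21/11
L_2(0) = (3)·(2)/[(13/2)·(11/2)] = 24/143
Sum: (-33)·(-14/13) + (-16)·(21/11) + (-119/4)·(24/143) = 0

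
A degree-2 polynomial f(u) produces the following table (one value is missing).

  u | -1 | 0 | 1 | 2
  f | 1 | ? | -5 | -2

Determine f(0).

-4

The 3 known values determine f uniquely (degree ≤ 2).
Evaluate each Lagrange basis at u = 0:
L_0(0) = (-1)·(-2)/[(-2)·(-3)] = 1/3
L_1(0) = (1)·(-2)/[(2)·(-1)] = 1
L_2(0) = (1)·(-1)/[(3)·(1)] = -1/3
Sum: 1·(1/3) + (-5)·(1) + (-2)·(-1/3) = -4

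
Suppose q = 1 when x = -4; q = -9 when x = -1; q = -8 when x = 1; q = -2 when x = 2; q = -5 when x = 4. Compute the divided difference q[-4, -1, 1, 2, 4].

-47/360

q[-4,-1] = (-9 - 1) / (-1 - (-4)) = -10/3
q[-1,1] = (-8 - (-9)) / (1 - (-1)) = 1/2
q[1,2] = (-2 - (-8)) / (2 - 1) = 6
q[2,4] = (-5 - (-2)) / (4 - 2) = -3/2
q[-4,-1,1] = (1/2 - (-10/3)) / (1 - (-4)) = 23/30
q[-1,1,2] = (6 - 1/2) / (2 - (-1)) = 11/6
q[1,2,4] = (-3/2 - 6) / (4 - 1) = -5/2
q[-4,-1,1,2] = (11/6 - 23/30) / (2 - (-4)) = 8/45
q[-1,1,2,4] = (-5/2 - 11/6) / (4 - (-1)) = -13/15
q[-4,-1,1,2,4] = (-13/15 - 8/45) / (4 - (-4)) = -47/360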